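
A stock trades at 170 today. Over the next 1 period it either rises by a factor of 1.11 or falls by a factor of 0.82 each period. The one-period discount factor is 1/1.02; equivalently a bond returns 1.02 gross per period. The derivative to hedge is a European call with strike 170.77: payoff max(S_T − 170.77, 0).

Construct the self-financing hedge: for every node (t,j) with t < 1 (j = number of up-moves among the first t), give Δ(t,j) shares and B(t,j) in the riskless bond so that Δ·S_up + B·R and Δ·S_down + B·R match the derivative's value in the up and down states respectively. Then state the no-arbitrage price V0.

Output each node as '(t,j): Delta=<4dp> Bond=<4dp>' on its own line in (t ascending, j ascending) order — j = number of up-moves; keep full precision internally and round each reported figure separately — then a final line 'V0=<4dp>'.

(0,0): Delta=0.3637 Bond=-49.7045
V0=12.1231

No-arbitrage ⇒ martingale measure with p* = (R−d)/(u−d) = 0.6897.
Terminal values V(1,·): V(1,0)=0.0000, V(1,1)=17.9300
(0,0): S=170.0000. Δ = (V_up−V_dn)/(S_up−S_dn) = (17.9300−0.0000)/(188.7000−139.4000) = 0.3637. V = [p*·17.9300 + (1−p*)·0.0000]/1.02 = 12.1231. B = V − Δ·S = -49.7045.
Each (Δ,B) replicates both successor values, so the strategy is self-financing and V0 is arbitrage-free.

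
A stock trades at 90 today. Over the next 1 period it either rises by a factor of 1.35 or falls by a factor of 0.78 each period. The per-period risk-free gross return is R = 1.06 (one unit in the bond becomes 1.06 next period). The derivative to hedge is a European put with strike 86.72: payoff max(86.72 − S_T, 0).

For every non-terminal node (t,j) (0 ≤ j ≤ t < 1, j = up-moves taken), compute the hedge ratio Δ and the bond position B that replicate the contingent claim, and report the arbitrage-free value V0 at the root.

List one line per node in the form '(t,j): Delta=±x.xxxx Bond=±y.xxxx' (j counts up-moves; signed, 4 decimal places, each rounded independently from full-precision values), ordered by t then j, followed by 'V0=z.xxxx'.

Risk-neutral probability p* = (R−d)/(u−d) = (1.06−0.78)/(1.35−0.78) = 0.4912.
Terminal values V(1,·): V(1,0)=16.5200, V(1,1)=0.0000
  t=0,j=0: stock 90.0000 → up 121.5000 (V=0.0000), down 70.2000 (V=16.5200). Price 7.9292; hedge Δ=-0.3220, bond B=36.9116.
The time-0 hedge costs 7.9292, which is the no-arbitrage price.

(0,0): Delta=-0.3220 Bond=36.9116
V0=7.9292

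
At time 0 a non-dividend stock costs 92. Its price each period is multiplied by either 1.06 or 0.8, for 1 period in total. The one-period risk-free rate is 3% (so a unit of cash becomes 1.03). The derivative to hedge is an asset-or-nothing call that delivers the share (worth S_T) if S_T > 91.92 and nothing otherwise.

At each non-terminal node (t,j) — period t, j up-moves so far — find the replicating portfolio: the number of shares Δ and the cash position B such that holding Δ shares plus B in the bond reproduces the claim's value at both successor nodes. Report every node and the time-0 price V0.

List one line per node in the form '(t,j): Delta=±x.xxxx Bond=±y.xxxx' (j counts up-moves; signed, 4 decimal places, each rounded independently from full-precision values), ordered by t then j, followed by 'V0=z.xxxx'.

(0,0): Delta=4.0769 Bond=-291.3219
V0=83.7550

Since d<R<u, set p* = (R−d)/(u−d) = 0.8846; price each node as the discounted p*-expectation of its children.
At expiry t=1: V(1,0)=0.0000, V(1,1)=97.5200
(0,0): S=92.0000. Δ = (V_up−V_dn)/(S_up−S_dn) = (97.5200−0.0000)/(97.5200−73.6000) = 4.0769. V = [p*·97.5200 + (1−p*)·0.0000]/1.03 = 83.7550. B = V − Δ·S = -291.3219.
Each (Δ,B) replicates both successor values, so the strategy is self-financing and V0 is arbitrage-free.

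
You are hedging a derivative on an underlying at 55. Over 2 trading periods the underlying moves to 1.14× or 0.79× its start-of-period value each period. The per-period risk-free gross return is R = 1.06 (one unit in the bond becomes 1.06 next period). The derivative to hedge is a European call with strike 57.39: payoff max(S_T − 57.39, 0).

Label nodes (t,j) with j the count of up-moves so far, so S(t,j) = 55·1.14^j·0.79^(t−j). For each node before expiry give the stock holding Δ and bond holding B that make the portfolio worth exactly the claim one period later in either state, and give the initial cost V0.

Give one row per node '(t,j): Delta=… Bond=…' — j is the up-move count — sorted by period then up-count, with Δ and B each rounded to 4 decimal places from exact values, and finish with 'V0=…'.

(0,0): Delta=0.5326 Bond=-21.8319
(1,0): Delta=0.0000 Bond=0.0000
(1,1): Delta=0.6420 Bond=-29.9987
V0=7.4615

The replicating-portfolio and risk-neutral prices coincide; use p* = (1.06−0.79)/(1.14−0.79) = 0.7714 for the latter.
Payoff layer (t=2): V(2,0)=0.0000, V(2,1)=0.0000, V(2,2)=14.0880
(1,0): S=43.4500. Δ = (V_up−V_dn)/(S_up−S_dn) = (0.0000−0.0000)/(49.5330−34.3255) = 0.0000. V = [p*·0.0000 + (1−p*)·0.0000]/1.06 = 0.0000. B = V − Δ·S = 0.0000.
(1,1): S=62.7000. Δ = (V_up−V_dn)/(S_up−S_dn) = (14.0880−0.0000)/(71.4780−49.5330) = 0.6420. V = [p*·14.0880 + (1−p*)·0.0000]/1.06 = 10.2527. B = V − Δ·S = -29.9987.
(0,0): S=55.0000. Δ = (V_up−V_dn)/(S_up−S_dn) = (10.2527−0.0000)/(62.7000−43.4500) = 0.5326. V = [p*·10.2527 + (1−p*)·0.0000]/1.06 = 7.4615. B = V − Δ·S = -21.8319.
Root portfolio cost Δ·55+B reproduces V0=7.4615.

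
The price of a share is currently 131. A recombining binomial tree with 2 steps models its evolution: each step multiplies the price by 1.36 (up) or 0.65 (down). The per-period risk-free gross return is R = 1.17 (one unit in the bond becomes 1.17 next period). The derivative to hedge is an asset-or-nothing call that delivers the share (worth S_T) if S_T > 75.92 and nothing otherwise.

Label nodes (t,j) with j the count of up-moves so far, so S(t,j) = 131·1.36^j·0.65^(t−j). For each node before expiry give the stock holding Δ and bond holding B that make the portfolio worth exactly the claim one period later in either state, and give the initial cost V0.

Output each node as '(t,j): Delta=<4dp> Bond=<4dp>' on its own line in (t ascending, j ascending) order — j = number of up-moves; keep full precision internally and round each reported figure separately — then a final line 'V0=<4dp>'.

Under the risk-neutral measure, an up-move has probability p* = (R−d)/(u−d) = 0.7324 and values discount at R = 1.17.
Terminal values V(2,·): V(2,0)=0.0000, V(2,1)=115.8040, V(2,2)=242.2976
  t=1,j=0: stock 85.1500 → up 115.8040 (V=115.8040), down 55.3475 (V=0.0000). Price 72.4908; hedge Δ=1.9155, bond B=-90.6135.
  t=1,j=1: stock 178.1600 → up 242.2976 (V=242.2976), down 115.8040 (V=115.8040). Price 178.1600; hedge Δ=1.0000, bond B=0.0000.
  t=0,j=0: stock 131.0000 → up 178.1600 (V=178.1600), down 85.1500 (V=72.4908). Price 128.1045; hedge Δ=1.1361, bond B=-20.7254.
Check: Δ(0,0)·S0 + B(0,0) = 128.1045 = V0.

(0,0): Delta=1.1361 Bond=-20.7254
(1,0): Delta=1.9155 Bond=-90.6135
(1,1): Delta=1.0000 Bond=0.0000
V0=128.1045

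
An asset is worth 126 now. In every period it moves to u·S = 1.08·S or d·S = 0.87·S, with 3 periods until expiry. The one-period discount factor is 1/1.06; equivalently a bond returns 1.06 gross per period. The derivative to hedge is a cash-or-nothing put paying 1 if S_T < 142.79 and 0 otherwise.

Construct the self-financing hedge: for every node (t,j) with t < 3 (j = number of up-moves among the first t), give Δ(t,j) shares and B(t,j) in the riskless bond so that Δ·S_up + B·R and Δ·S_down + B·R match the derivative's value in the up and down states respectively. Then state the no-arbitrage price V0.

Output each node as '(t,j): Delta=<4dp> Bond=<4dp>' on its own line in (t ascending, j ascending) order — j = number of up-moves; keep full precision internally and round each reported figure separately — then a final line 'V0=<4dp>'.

(0,0): Delta=-0.0275 Bond=3.6870
(1,0): Delta=0.0000 Bond=0.8900
(1,1): Delta=-0.0299 Bond=4.2260
(2,0): Delta=0.0000 Bond=0.9434
(2,1): Delta=0.0000 Bond=0.9434
(2,2): Delta=-0.0324 Bond=4.8518
V0=0.2178

Under the risk-neutral measure, an up-move has probability p* = (R−d)/(u−d) = 0.9048 and values discount at R = 1.06.
Terminal payoffs: V(3,0)=1.0000, V(3,1)=1.0000, V(3,2)=1.0000, V(3,3)=0.0000
(2,0): S=95.3694. Δ = (V_up−V_dn)/(S_up−S_dn) = (1.0000−1.0000)/(102.9990−82.9714) = 0.0000. V = [p*·1.0000 + (1−p*)·1.0000]/1.06 = 0.9434. B = V − Δ·S = 0.9434.
(2,1): S=118.3896. Δ = (V_up−V_dn)/(S_up−S_dn) = (1.0000−1.0000)/(127.8608−102.9990) = 0.0000. V = [p*·1.0000 + (1−p*)·1.0000]/1.06 = 0.9434. B = V − Δ·S = 0.9434.
(2,2): S=146.9664. Δ = (V_up−V_dn)/(S_up−S_dn) = (0.0000−1.0000)/(158.7237−127.8608) = -0.0324. V = [p*·0.0000 + (1−p*)·1.0000]/1.06 = 0.0898. B = V − Δ·S = 4.8518.
(1,0): S=109.6200. Δ = (V_up−V_dn)/(S_up−S_dn) = (0.9434−0.9434)/(118.3896−95.3694) = 0.0000. V = [p*·0.9434 + (1−p*)·0.9434]/1.06 = 0.8900. B = V − Δ·S = 0.8900.
(1,1): S=136.0800. Δ = (V_up−V_dn)/(S_up−S_dn) = (0.0898−0.9434)/(146.9664−118.3896) = -0.0299. V = [p*·0.0898 + (1−p*)·0.9434]/1.06 = 0.1615. B = V − Δ·S = 4.2260.
(0,0): S=126.0000. Δ = (V_up−V_dn)/(S_up−S_dn) = (0.1615−0.8900)/(136.0800−109.6200) = -0.0275. V = [p*·0.1615 + (1−p*)·0.8900]/1.06 = 0.2178. B = V − Δ·S = 3.6870.
Self-financing check: at every node Δ·S+B equals the discounted successor values.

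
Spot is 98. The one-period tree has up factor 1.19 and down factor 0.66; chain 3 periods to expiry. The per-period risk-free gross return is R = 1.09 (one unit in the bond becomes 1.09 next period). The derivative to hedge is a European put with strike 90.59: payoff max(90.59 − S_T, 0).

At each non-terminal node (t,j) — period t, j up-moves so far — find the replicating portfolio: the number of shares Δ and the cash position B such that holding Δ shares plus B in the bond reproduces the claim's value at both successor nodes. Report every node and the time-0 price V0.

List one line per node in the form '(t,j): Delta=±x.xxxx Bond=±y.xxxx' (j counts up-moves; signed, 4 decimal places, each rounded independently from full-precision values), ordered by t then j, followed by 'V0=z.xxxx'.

Under the risk-neutral measure, an up-move has probability p* = (R−d)/(u−d) = 0.8113 and values discount at R = 1.09.
Payoff layer (t=3): V(3,0)=62.4154, V(3,1)=39.7903, V(3,2)=0.0000, V(3,3)=0.0000
(2,0): S=42.6888. Δ = (V_up−V_dn)/(S_up−S_dn) = (39.7903−62.4154)/(50.7997−28.1746) = -1.0000. V = [p*·39.7903 + (1−p*)·62.4154]/1.09 = 40.4213. B = V − Δ·S = 83.1101.
(2,1): S=76.9692. Δ = (V_up−V_dn)/(S_up−S_dn) = (0.0000−39.7903)/(91.5933−50.7997) = -0.9754. V = [p*·0.0000 + (1−p*)·39.7903]/1.09 = 6.8877. B = V − Δ·S = 81.9638.
(2,2): S=138.7778. Δ = (V_up−V_dn)/(S_up−S_dn) = (0.0000−0.0000)/(165.1456−91.5933) = 0.0000. V = [p*·0.0000 + (1−p*)·0.0000]/1.09 = 0.0000. B = V − Δ·S = 0.0000.
(1,0): S=64.6800. Δ = (V_up−V_dn)/(S_up−S_dn) = (6.8877−40.4213)/(76.9692−42.6888) = -0.9782. V = [p*·6.8877 + (1−p*)·40.4213]/1.09 = 12.1237. B = V − Δ·S = 75.3946.
(1,1): S=116.6200. Δ = (V_up−V_dn)/(S_up−S_dn) = (0.0000−6.8877)/(138.7778−76.9692) = -0.1114. V = [p*·0.0000 + (1−p*)·6.8877]/1.09 = 1.1923. B = V − Δ·S = 14.1880.
(0,0): S=98.0000. Δ = (V_up−V_dn)/(S_up−S_dn) = (1.1923−12.1237)/(116.6200−64.6800) = -0.2105. V = [p*·1.1923 + (1−p*)·12.1237]/1.09 = 2.9861. B = V − Δ·S = 23.6114.
Each (Δ,B) replicates both successor values, so the strategy is self-financing and V0 is arbitrage-free.

(0,0): Delta=-0.2105 Bond=23.6114
(1,0): Delta=-0.9782 Bond=75.3946
(1,1): Delta=-0.1114 Bond=14.1880
(2,0): Delta=-1.0000 Bond=83.1101
(2,1): Delta=-0.9754 Bond=81.9638
(2,2): Delta=0.0000 Bond=0.0000
V0=2.9861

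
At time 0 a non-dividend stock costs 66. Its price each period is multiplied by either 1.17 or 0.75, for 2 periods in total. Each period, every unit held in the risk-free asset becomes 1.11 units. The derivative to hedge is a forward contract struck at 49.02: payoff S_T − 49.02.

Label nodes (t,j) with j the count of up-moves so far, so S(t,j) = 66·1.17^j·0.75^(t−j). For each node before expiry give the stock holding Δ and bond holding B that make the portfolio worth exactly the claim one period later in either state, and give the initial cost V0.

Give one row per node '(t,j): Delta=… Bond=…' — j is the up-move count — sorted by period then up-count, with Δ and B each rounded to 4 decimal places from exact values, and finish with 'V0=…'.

The replicating-portfolio and risk-neutral prices coincide; use p* = (1.11−0.75)/(1.17−0.75) = 0.8571 for the latter.
Payoff layer (t=2): V(2,0)=-11.8950, V(2,1)=8.8950, V(2,2)=41.3274
  t=1,j=0: stock 49.5000 → up 57.9150 (V=8.8950), down 37.1250 (V=-11.8950). Price 5.3378; hedge Δ=1.0000, bond B=-44.1622.
  t=1,j=1: stock 77.2200 → up 90.3474 (V=41.3274), down 57.9150 (V=8.8950). Price 33.0578; hedge Δ=1.0000, bond B=-44.1622.
  t=0,j=0: stock 66.0000 → up 77.2200 (V=33.0578), down 49.5000 (V=5.3378). Price 26.2143; hedge Δ=1.0000, bond B=-39.7857.
Check: Δ(0,0)·S0 + B(0,0) = 26.2143 = V0.

(0,0): Delta=1.0000 Bond=-39.7857
(1,0): Delta=1.0000 Bond=-44.1622
(1,1): Delta=1.0000 Bond=-44.1622
V0=26.2143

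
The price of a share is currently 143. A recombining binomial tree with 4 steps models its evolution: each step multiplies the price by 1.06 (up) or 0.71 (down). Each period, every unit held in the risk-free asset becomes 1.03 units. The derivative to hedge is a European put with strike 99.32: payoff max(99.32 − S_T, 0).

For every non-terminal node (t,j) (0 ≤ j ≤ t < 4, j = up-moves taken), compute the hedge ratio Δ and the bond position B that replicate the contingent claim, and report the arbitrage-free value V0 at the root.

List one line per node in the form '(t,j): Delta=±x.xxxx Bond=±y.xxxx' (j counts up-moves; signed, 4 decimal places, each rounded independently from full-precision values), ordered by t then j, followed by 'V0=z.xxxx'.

The replicating-portfolio and risk-neutral prices coincide; use p* = (1.03−0.71)/(1.06−0.71) = 0.9143 for the latter.
Terminal values V(4,·): V(4,0)=62.9813, V(4,1)=45.0679, V(4,2)=18.3238, V(4,3)=0.0000, V(4,4)=0.0000
Node (3,0) S=51.1813: V=(p*·45.0679+(1−p*)·62.9813)/1.03=45.2459; Δ=(45.0679−62.9813)/(54.2521−36.3387)=-1.0000; B=V−Δ·S=96.4272
Node (3,1) S=76.4115: V=(p*·18.3238+(1−p*)·45.0679)/1.03=20.0157; Δ=(18.3238−45.0679)/(80.9962−54.2521)=-1.0000; B=V−Δ·S=96.4272
Node (3,2) S=114.0791: V=(p*·0.0000+(1−p*)·18.3238)/1.03=1.5249; Δ=(0.0000−18.3238)/(120.9239−80.9962)=-0.4589; B=V−Δ·S=53.8787
Node (3,3) S=170.3153: V=(p*·0.0000+(1−p*)·0.0000)/1.03=0.0000; Δ=(0.0000−0.0000)/(180.5342−120.9239)=0.0000; B=V−Δ·S=0.0000
Node (2,0) S=72.0863: V=(p*·20.0157+(1−p*)·45.2459)/1.03=21.5323; Δ=(20.0157−45.2459)/(76.4115−51.1813)=-1.0000; B=V−Δ·S=93.6186
Node (2,1) S=107.6218: V=(p*·1.5249+(1−p*)·20.0157)/1.03=3.0192; Δ=(1.5249−20.0157)/(114.0791−76.4115)=-0.4909; B=V−Δ·S=55.8502
Node (2,2) S=160.6748: V=(p*·0.0000+(1−p*)·1.5249)/1.03=0.1269; Δ=(0.0000−1.5249)/(170.3153−114.0791)=-0.0271; B=V−Δ·S=4.4837
Node (1,0) S=101.5300: V=(p*·3.0192+(1−p*)·21.5323)/1.03=4.4719; Δ=(3.0192−21.5323)/(107.6218−72.0863)=-0.5210; B=V−Δ·S=57.3665
Node (1,1) S=151.5800: V=(p*·0.1269+(1−p*)·3.0192)/1.03=0.3639; Δ=(0.1269−3.0192)/(160.6748−107.6218)=-0.0545; B=V−Δ·S=8.6277
Node (0,0) S=143.0000: V=(p*·0.3639+(1−p*)·4.4719)/1.03=0.6952; Δ=(0.3639−4.4719)/(151.5800−101.5300)=-0.0821; B=V−Δ·S=12.4323
Self-financing check: at every node Δ·S+B equals the discounted successor values.

(0,0): Delta=-0.0821 Bond=12.4323
(1,0): Delta=-0.5210 Bond=57.3665
(1,1): Delta=-0.0545 Bond=8.6277
(2,0): Delta=-1.0000 Bond=93.6186
(2,1): Delta=-0.4909 Bond=55.8502
(2,2): Delta=-0.0271 Bond=4.4837
(3,0): Delta=-1.0000 Bond=96.4272
(3,1): Delta=-1.0000 Bond=96.4272
(3,2): Delta=-0.4589 Bond=53.8787
(3,3): Delta=0.0000 Bond=0.0000
V0=0.6952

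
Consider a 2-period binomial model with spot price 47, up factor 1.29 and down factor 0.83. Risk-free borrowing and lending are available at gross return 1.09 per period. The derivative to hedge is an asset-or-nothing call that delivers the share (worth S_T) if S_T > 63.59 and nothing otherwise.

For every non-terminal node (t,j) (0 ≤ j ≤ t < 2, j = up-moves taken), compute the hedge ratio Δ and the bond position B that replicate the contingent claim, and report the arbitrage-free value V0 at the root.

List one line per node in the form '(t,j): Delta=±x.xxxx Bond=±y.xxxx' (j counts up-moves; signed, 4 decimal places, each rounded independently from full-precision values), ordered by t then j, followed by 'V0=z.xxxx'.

Under the risk-neutral measure, an up-move has probability p* = (R−d)/(u−d) = 0.5652 and values discount at R = 1.09.
Terminal values V(2,·): V(2,0)=0.0000, V(2,1)=0.0000, V(2,2)=78.2127
(1,0): S=39.0100. Δ = (V_up−V_dn)/(S_up−S_dn) = (0.0000−0.0000)/(50.3229−32.3783) = 0.0000. V = [p*·0.0000 + (1−p*)·0.0000]/1.09 = 0.0000. B = V − Δ·S = 0.0000.
(1,1): S=60.6300. Δ = (V_up−V_dn)/(S_up−S_dn) = (78.2127−0.0000)/(78.2127−50.3229) = 2.8043. V = [p*·78.2127 + (1−p*)·0.0000]/1.09 = 40.5570. B = V − Δ·S = -129.4706.
(0,0): S=47.0000. Δ = (V_up−V_dn)/(S_up−S_dn) = (40.5570−0.0000)/(60.6300−39.0100) = 1.8759. V = [p*·40.5570 + (1−p*)·0.0000]/1.09 = 21.0308. B = V − Δ·S = -67.1367.
The time-0 hedge costs 21.0308, which is the no-arbitrage price.

(0,0): Delta=1.8759 Bond=-67.1367
(1,0): Delta=0.0000 Bond=0.0000
(1,1): Delta=2.8043 Bond=-129.4706
V0=21.0308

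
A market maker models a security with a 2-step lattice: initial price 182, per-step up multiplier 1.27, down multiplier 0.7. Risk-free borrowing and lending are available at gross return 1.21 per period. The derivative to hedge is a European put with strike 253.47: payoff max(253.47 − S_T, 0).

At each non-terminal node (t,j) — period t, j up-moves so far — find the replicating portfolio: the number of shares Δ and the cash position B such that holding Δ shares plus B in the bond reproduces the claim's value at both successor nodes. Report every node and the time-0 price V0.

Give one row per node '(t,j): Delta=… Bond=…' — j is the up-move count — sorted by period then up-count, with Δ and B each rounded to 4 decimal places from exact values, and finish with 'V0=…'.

(0,0): Delta=-0.7143 Bond=143.0452
(1,0): Delta=-1.0000 Bond=209.4793
(1,1): Delta=-0.6958 Bond=168.8030
V0=13.0375

The replicating-portfolio and risk-neutral prices coincide; use p* = (1.21−0.7)/(1.27−0.7) = 0.8947 for the latter.
At expiry t=2: V(2,0)=164.2900, V(2,1)=91.6720, V(2,2)=0.0000
  t=1,j=0: stock 127.4000 → up 161.7980 (V=91.6720), down 89.1800 (V=164.2900). Price 82.0793; hedge Δ=-1.0000, bond B=209.4793.
  t=1,j=1: stock 231.1400 → up 293.5478 (V=0.0000), down 161.7980 (V=91.6720). Price 7.9749; hedge Δ=-0.6958, bond B=168.8030.
  t=0,j=0: stock 182.0000 → up 231.1400 (V=7.9749), down 127.4000 (V=82.0793). Price 13.0375; hedge Δ=-0.7143, bond B=143.0452.
Self-financing check: at every node Δ·S+B equals the discounted successor values.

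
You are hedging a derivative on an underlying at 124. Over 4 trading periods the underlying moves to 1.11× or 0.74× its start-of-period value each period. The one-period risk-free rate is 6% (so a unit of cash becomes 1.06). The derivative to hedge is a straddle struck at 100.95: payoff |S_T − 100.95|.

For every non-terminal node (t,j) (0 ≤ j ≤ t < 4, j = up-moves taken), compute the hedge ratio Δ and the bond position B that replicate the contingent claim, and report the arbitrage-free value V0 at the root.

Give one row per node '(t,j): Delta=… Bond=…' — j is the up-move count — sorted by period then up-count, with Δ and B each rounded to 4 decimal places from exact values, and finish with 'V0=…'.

(0,0): Delta=0.7581 Bond=-47.0757
(1,0): Delta=-0.0375 Bond=23.1028
(1,1): Delta=0.8410 Bond=-61.3070
(2,0): Delta=-1.0000 Bond=89.8451
(2,1): Delta=0.0628 Bond=14.2770
(2,2): Delta=0.9220 Bond=-77.3702
(3,0): Delta=-1.0000 Bond=95.2358
(3,1): Delta=-1.0000 Bond=95.2358
(3,2): Delta=0.1735 Bond=2.6177
(3,3): Delta=1.0000 Bond=-95.2358
V0=46.9273

No-arbitrage ⇒ martingale measure with p* = (R−d)/(u−d) = 0.8649.
Terminal payoffs: V(4,0)=63.7666, V(4,1)=45.1750, V(4,2)=17.2875, V(4,3)=24.5438, V(4,4)=87.2907
(3,0): S=50.2478. Δ = (V_up−V_dn)/(S_up−S_dn) = (45.1750−63.7666)/(55.7750−37.1834) = -1.0000. V = [p*·45.1750 + (1−p*)·63.7666]/1.06 = 44.9881. B = V − Δ·S = 95.2358.
(3,1): S=75.3717. Δ = (V_up−V_dn)/(S_up−S_dn) = (17.2875−45.1750)/(83.6625−55.7750) = -1.0000. V = [p*·17.2875 + (1−p*)·45.1750]/1.06 = 19.8642. B = V − Δ·S = 95.2358.
(3,2): S=113.0575. Δ = (V_up−V_dn)/(S_up−S_dn) = (24.5438−17.2875)/(125.4938−83.6625) = 0.1735. V = [p*·24.5438 + (1−p*)·17.2875]/1.06 = 22.2295. B = V − Δ·S = 2.6177.
(3,3): S=169.5862. Δ = (V_up−V_dn)/(S_up−S_dn) = (87.2907−24.5438)/(188.2407−125.4938) = 1.0000. V = [p*·87.2907 + (1−p*)·24.5438]/1.06 = 74.3504. B = V − Δ·S = -95.2358.
(2,0): S=67.9024. Δ = (V_up−V_dn)/(S_up−S_dn) = (19.8642−44.9881)/(75.3717−50.2478) = -1.0000. V = [p*·19.8642 + (1−p*)·44.9881]/1.06 = 21.9427. B = V − Δ·S = 89.8451.
(2,1): S=101.8536. Δ = (V_up−V_dn)/(S_up−S_dn) = (22.2295−19.8642)/(113.0575−75.3717) = 0.0628. V = [p*·22.2295 + (1−p*)·19.8642]/1.06 = 20.6697. B = V − Δ·S = 14.2770.
(2,2): S=152.7804. Δ = (V_up−V_dn)/(S_up−S_dn) = (74.3504−22.2295)/(169.5862−113.0575) = 0.9220. V = [p*·74.3504 + (1−p*)·22.2295]/1.06 = 63.4972. B = V − Δ·S = -77.3702.
(1,0): S=91.7600. Δ = (V_up−V_dn)/(S_up−S_dn) = (20.6697−21.9427)/(101.8536−67.9024) = -0.0375. V = [p*·20.6697 + (1−p*)·21.9427]/1.06 = 19.6620. B = V − Δ·S = 23.1028.
(1,1): S=137.6400. Δ = (V_up−V_dn)/(S_up−S_dn) = (63.4972−20.6697)/(152.7804−101.8536) = 0.8410. V = [p*·63.4972 + (1−p*)·20.6697]/1.06 = 54.4431. B = V − Δ·S = -61.3070.
(0,0): S=124.0000. Δ = (V_up−V_dn)/(S_up−S_dn) = (54.4431−19.6620)/(137.6400−91.7600) = 0.7581. V = [p*·54.4431 + (1−p*)·19.6620]/1.06 = 46.9273. B = V − Δ·S = -47.0757.
Root portfolio cost Δ·124+B reproduces V0=46.9273.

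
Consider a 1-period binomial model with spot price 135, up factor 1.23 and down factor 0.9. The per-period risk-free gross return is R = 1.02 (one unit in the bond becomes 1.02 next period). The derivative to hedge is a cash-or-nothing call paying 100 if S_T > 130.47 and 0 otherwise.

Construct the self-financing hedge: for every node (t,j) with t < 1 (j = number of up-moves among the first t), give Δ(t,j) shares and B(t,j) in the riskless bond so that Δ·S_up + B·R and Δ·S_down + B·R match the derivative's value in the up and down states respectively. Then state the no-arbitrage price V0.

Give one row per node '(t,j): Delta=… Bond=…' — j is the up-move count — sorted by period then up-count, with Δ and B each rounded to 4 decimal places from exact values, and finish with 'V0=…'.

(0,0): Delta=2.2447 Bond=-267.3797
V0=35.6506

Risk-neutral probability p* = (R−d)/(u−d) = (1.02−0.9)/(1.23−0.9) = 0.3636.
Terminal values V(1,·): V(1,0)=0.0000, V(1,1)=100.0000
(0,0): S=135.0000. Δ = (V_up−V_dn)/(S_up−S_dn) = (100.0000−0.0000)/(166.0500−121.5000) = 2.2447. V = [p*·100.0000 + (1−p*)·0.0000]/1.02 = 35.6506. B = V − Δ·S = -267.3797.
Check: Δ(0,0)·S0 + B(0,0) = 35.6506 = V0.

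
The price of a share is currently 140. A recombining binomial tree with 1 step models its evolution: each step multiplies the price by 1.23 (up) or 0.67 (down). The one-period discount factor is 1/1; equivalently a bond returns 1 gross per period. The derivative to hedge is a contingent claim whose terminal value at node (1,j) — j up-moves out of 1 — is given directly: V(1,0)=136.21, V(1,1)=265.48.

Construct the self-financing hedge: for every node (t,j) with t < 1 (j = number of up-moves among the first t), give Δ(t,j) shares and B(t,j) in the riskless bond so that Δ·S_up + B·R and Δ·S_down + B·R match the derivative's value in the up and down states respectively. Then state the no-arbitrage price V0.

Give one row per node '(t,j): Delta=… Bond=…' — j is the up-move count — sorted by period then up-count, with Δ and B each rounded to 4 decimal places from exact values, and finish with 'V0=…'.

(0,0): Delta=1.6489 Bond=-18.4523
V0=212.3870

Risk-neutral probability p* = (R−d)/(u−d) = (1−0.67)/(1.23−0.67) = 0.5893.
At expiry t=1: V(1,0)=136.2100, V(1,1)=265.4800
  t=0,j=0: stock 140.0000 → up 172.2000 (V=265.4800), down 93.8000 (V=136.2100). Price 212.3870; hedge Δ=1.6489, bond B=-18.4523.
Each (Δ,B) replicates both successor values, so the strategy is self-financing and V0 is arbitrage-free.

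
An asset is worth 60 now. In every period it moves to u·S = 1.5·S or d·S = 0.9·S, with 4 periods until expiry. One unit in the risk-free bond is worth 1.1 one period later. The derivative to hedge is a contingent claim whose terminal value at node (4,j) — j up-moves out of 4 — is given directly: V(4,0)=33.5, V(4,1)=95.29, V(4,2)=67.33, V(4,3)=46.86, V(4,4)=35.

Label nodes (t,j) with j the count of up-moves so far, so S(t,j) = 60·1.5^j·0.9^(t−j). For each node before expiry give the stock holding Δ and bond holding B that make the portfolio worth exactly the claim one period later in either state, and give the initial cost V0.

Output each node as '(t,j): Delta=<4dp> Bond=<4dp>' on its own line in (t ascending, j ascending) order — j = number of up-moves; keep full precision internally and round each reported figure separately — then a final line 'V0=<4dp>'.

(0,0): Delta=0.0186 Bond=46.1955
(1,0): Delta=0.3255 Bond=34.2445
(1,1): Delta=-0.3496 Bond=83.9561
(2,0): Delta=0.9937 Bond=5.1956
(2,1): Delta=-0.4763 Bond=102.6157
(2,2): Delta=-0.1975 Bond=71.8237
(3,0): Delta=2.3544 Bond=-53.8045
(3,1): Delta=-0.6392 Bond=124.7545
(3,2): Delta=-0.2808 Bond=89.1227
(3,3): Delta=-0.0976 Bond=58.7727
V0=47.3141

Since d<R<u, set p* = (R−d)/(u−d) = 0.3333; price each node as the discounted p*-expectation of its children.
At expiry t=4: V(4,0)=33.5000, V(4,1)=95.2900, V(4,2)=67.3300, V(4,3)=46.8600, V(4,4)=35.0000
  t=3,j=0: stock 43.7400 → up 65.6100 (V=95.2900), down 39.3660 (V=33.5000). Price 49.1788; hedge Δ=2.3544, bond B=-53.8045.
  t=3,j=1: stock 72.9000 → up 109.3500 (V=67.3300), down 65.6100 (V=95.2900). Price 78.1545; hedge Δ=-0.6392, bond B=124.7545.
  t=3,j=2: stock 121.5000 → up 182.2500 (V=46.8600), down 109.3500 (V=67.3300). Price 55.0061; hedge Δ=-0.2808, bond B=89.1227.
  t=3,j=3: stock 202.5000 → up 303.7500 (V=35.0000), down 182.2500 (V=46.8600). Price 39.0061; hedge Δ=-0.0976, bond B=58.7727.
  t=2,j=0: stock 48.6000 → up 72.9000 (V=78.1545), down 43.7400 (V=49.1788). Price 53.4885; hedge Δ=0.9937, bond B=5.1956.
  t=2,j=1: stock 81.0000 → up 121.5000 (V=55.0061), down 72.9000 (V=78.1545). Price 64.0349; hedge Δ=-0.4763, bond B=102.6157.
  t=2,j=2: stock 135.0000 → up 202.5000 (V=39.0061), down 121.5000 (V=55.0061). Price 45.1570; hedge Δ=-0.1975, bond B=71.8237.
  t=1,j=0: stock 54.0000 → up 81.0000 (V=64.0349), down 48.6000 (V=53.4885). Price 51.8218; hedge Δ=0.3255, bond B=34.2445.
  t=1,j=1: stock 90.0000 → up 135.0000 (V=45.1570), down 81.0000 (V=64.0349). Price 52.4930; hedge Δ=-0.3496, bond B=83.9561.
  t=0,j=0: stock 60.0000 → up 90.0000 (V=52.4930), down 54.0000 (V=51.8218). Price 47.3141; hedge Δ=0.0186, bond B=46.1955.
Self-financing check: at every node Δ·S+B equals the discounted successor values.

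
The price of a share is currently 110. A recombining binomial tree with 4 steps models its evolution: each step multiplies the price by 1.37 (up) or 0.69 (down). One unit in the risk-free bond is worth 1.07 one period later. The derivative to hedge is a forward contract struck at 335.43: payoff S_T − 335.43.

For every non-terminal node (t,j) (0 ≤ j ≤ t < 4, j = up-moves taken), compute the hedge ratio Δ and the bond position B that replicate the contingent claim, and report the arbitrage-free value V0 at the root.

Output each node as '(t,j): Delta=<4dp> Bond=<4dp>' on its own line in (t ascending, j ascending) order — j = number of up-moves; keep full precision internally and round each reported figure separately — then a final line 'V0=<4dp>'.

Risk-neutral probability p* = (R−d)/(u−d) = (1.07−0.69)/(1.37−0.69) = 0.5588.
Terminal payoffs: V(4,0)=-310.4962, V(4,1)=-285.9237, V(4,2)=-237.1349, V(4,3)=-140.2643, V(4,4)=52.0729
Node (3,0) S=36.1360: V=(p*·-285.9237+(1−p*)·-310.4962)/1.07=-277.3500; Δ=(-285.9237−-310.4962)/(49.5063−24.9338)=1.0000; B=V−Δ·S=-313.4860
Node (3,1) S=71.7483: V=(p*·-237.1349+(1−p*)·-285.9237)/1.07=-241.7377; Δ=(-237.1349−-285.9237)/(98.2951−49.5063)=1.0000; B=V−Δ·S=-313.4860
Node (3,2) S=142.4567: V=(p*·-140.2643+(1−p*)·-237.1349)/1.07=-171.0293; Δ=(-140.2643−-237.1349)/(195.1657−98.2951)=1.0000; B=V−Δ·S=-313.4860
Node (3,3) S=282.8488: V=(p*·52.0729+(1−p*)·-140.2643)/1.07=-30.6372; Δ=(52.0729−-140.2643)/(387.5029−195.1657)=1.0000; B=V−Δ·S=-313.4860
Node (2,0) S=52.3710: V=(p*·-241.7377+(1−p*)·-277.3500)/1.07=-240.6066; Δ=(-241.7377−-277.3500)/(71.7483−36.1360)=1.0000; B=V−Δ·S=-292.9776
Node (2,1) S=103.9830: V=(p*·-171.0293+(1−p*)·-241.7377)/1.07=-188.9946; Δ=(-171.0293−-241.7377)/(142.4567−71.7483)=1.0000; B=V−Δ·S=-292.9776
Node (2,2) S=206.4590: V=(p*·-30.6372+(1−p*)·-171.0293)/1.07=-86.5186; Δ=(-30.6372−-171.0293)/(282.8488−142.4567)=1.0000; B=V−Δ·S=-292.9776
Node (1,0) S=75.9000: V=(p*·-188.9946+(1−p*)·-240.6066)/1.07=-197.9108; Δ=(-188.9946−-240.6066)/(103.9830−52.3710)=1.0000; B=V−Δ·S=-273.8108
Node (1,1) S=150.7000: V=(p*·-86.5186+(1−p*)·-188.9946)/1.07=-123.1108; Δ=(-86.5186−-188.9946)/(206.4590−103.9830)=1.0000; B=V−Δ·S=-273.8108
Node (0,0) S=110.0000: V=(p*·-123.1108+(1−p*)·-197.9108)/1.07=-145.8979; Δ=(-123.1108−-197.9108)/(150.7000−75.9000)=1.0000; B=V−Δ·S=-255.8979
The time-0 hedge costs -145.8979, which is the no-arbitrage price.

(0,0): Delta=1.0000 Bond=-255.8979
(1,0): Delta=1.0000 Bond=-273.8108
(1,1): Delta=1.0000 Bond=-273.8108
(2,0): Delta=1.0000 Bond=-292.9776
(2,1): Delta=1.0000 Bond=-292.9776
(2,2): Delta=1.0000 Bond=-292.9776
(3,0): Delta=1.0000 Bond=-313.4860
(3,1): Delta=1.0000 Bond=-313.4860
(3,2): Delta=1.0000 Bond=-313.4860
(3,3): Delta=1.0000 Bond=-313.4860
V0=-145.8979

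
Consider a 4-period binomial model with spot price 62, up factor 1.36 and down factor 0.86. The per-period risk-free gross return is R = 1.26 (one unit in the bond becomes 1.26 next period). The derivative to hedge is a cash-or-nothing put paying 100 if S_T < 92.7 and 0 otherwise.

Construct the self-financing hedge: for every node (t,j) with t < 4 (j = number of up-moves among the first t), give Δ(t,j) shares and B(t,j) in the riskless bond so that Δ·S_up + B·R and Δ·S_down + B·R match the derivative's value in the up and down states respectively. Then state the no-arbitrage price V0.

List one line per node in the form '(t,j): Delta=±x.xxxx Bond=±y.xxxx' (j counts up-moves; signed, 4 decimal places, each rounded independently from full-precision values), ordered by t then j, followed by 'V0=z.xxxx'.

(0,0): Delta=-0.6192 Bond=45.5660
(1,0): Delta=-1.5121 Bond=105.0203
(1,1): Delta=-0.4781 Bond=45.5114
(2,0): Delta=0.0000 Bond=62.9882
(2,1): Delta=-1.7511 Bond=149.6599
(2,2): Delta=-0.2768 Bond=34.2656
(3,0): Delta=0.0000 Bond=79.3651
(3,1): Delta=0.0000 Bond=79.3651
(3,2): Delta=-2.0280 Bond=215.8730
(3,3): Delta=0.0000 Bond=0.0000
V0=7.1733

Under the risk-neutral measure, an up-move has probability p* = (R−d)/(u−d) = 0.8000 and values discount at R = 1.26.
At expiry t=4: V(4,0)=100.0000, V(4,1)=100.0000, V(4,2)=100.0000, V(4,3)=0.0000, V(4,4)=0.0000
  t=3,j=0: stock 39.4355 → up 53.6322 (V=100.0000), down 33.9145 (V=100.0000). Price 79.3651; hedge Δ=0.0000, bond B=79.3651.
  t=3,j=1: stock 62.3631 → up 84.8138 (V=100.0000), down 53.6322 (V=100.0000). Price 79.3651; hedge Δ=0.0000, bond B=79.3651.
  t=3,j=2: stock 98.6207 → up 134.1241 (V=0.0000), down 84.8138 (V=100.0000). Price 15.8730; hedge Δ=-2.0280, bond B=215.8730.
  t=3,j=3: stock 155.9583 → up 212.1032 (V=0.0000), down 134.1241 (V=0.0000). Price 0.0000; hedge Δ=0.0000, bond B=0.0000.
  t=2,j=0: stock 45.8552 → up 62.3631 (V=79.3651), down 39.4355 (V=79.3651). Price 62.9882; hedge Δ=0.0000, bond B=62.9882.
  t=2,j=1: stock 72.5152 → up 98.6207 (V=15.8730), down 62.3631 (V=79.3651). Price 22.6757; hedge Δ=-1.7511, bond B=149.6599.
  t=2,j=2: stock 114.6752 → up 155.9583 (V=0.0000), down 98.6207 (V=15.8730). Price 2.5195; hedge Δ=-0.2768, bond B=34.2656.
  t=1,j=0: stock 53.3200 → up 72.5152 (V=22.6757), down 45.8552 (V=62.9882). Price 24.3954; hedge Δ=-1.5121, bond B=105.0203.
  t=1,j=1: stock 84.3200 → up 114.6752 (V=2.5195), down 72.5152 (V=22.6757). Price 5.1990; hedge Δ=-0.4781, bond B=45.5114.
  t=0,j=0: stock 62.0000 → up 84.3200 (V=5.1990), down 53.3200 (V=24.3954). Price 7.1733; hedge Δ=-0.6192, bond B=45.5660.
Root portfolio cost Δ·62+B reproduces V0=7.1733.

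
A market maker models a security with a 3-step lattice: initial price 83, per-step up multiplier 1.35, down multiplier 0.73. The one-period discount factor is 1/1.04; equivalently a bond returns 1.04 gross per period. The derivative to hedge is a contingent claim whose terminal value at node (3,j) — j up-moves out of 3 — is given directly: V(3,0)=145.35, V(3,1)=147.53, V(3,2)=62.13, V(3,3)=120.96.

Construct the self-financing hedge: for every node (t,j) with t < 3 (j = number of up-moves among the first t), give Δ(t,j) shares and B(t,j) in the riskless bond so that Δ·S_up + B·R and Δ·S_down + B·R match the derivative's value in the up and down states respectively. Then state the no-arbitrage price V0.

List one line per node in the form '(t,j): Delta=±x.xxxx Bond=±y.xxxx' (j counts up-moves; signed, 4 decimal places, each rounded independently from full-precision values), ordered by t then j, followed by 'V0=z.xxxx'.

Under the risk-neutral measure, an up-move has probability p* = (R−d)/(u−d) = 0.5000 and values discount at R = 1.04.
Terminal payoffs: V(3,0)=145.3500, V(3,1)=147.5300, V(3,2)=62.1300, V(3,3)=120.9600
Node (2,0) S=44.2307: V=(p*·147.5300+(1−p*)·145.3500)/1.04=140.8077; Δ=(147.5300−145.3500)/(59.7114−32.2884)=0.0795; B=V−Δ·S=137.2916
Node (2,1) S=81.7965: V=(p*·62.1300+(1−p*)·147.5300)/1.04=100.7981; Δ=(62.1300−147.5300)/(110.4253−59.7114)=-1.6840; B=V−Δ·S=238.5400
Node (2,2) S=151.2675: V=(p*·120.9600+(1−p*)·62.1300)/1.04=88.0240; Δ=(120.9600−62.1300)/(204.2111−110.4253)=0.6273; B=V−Δ·S=-6.8631
Node (1,0) S=60.5900: V=(p*·100.7981+(1−p*)·140.8077)/1.04=116.1566; Δ=(100.7981−140.8077)/(81.7965−44.2307)=-1.0651; B=V−Δ·S=180.6883
Node (1,1) S=112.0500: V=(p*·88.0240+(1−p*)·100.7981)/1.04=90.7799; Δ=(88.0240−100.7981)/(151.2675−81.7965)=-0.1839; B=V−Δ·S=111.3832
Node (0,0) S=83.0000: V=(p*·90.7799+(1−p*)·116.1566)/1.04=99.4887; Δ=(90.7799−116.1566)/(112.0500−60.5900)=-0.4931; B=V−Δ·S=140.4189
Check: Δ(0,0)·S0 + B(0,0) = 99.4887 = V0.

(0,0): Delta=-0.4931 Bond=140.4189
(1,0): Delta=-1.0651 Bond=180.6883
(1,1): Delta=-0.1839 Bond=111.3832
(2,0): Delta=0.0795 Bond=137.2916
(2,1): Delta=-1.6840 Bond=238.5400
(2,2): Delta=0.6273 Bond=-6.8631
V0=99.4887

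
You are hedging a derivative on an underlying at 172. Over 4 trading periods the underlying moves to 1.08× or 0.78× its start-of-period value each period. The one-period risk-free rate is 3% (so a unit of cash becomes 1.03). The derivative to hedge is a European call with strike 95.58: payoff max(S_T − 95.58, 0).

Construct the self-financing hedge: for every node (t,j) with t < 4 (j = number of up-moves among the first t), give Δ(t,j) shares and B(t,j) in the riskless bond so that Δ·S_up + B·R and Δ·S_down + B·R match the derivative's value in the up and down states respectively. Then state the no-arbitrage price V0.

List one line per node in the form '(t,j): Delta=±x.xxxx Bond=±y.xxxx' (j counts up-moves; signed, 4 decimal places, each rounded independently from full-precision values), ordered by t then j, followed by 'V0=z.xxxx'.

(0,0): Delta=0.9888 Bond=-82.8787
(1,0): Delta=0.9358 Bond=-78.2426
(1,1): Delta=0.9965 Bond=-86.7895
(2,0): Delta=0.6824 Bond=-54.0752
(2,1): Delta=0.9724 Bond=-85.8928
(2,2): Delta=1.0000 Bond=-90.0933
(3,0): Delta=0.0000 Bond=0.0000
(3,1): Delta=0.7809 Bond=-66.8369
(3,2): Delta=1.0000 Bond=-92.7961
(3,3): Delta=1.0000 Bond=-92.7961
V0=87.2021

Since d<R<u, set p* = (R−d)/(u−d) = 0.8333; price each node as the discounted p*-expectation of its children.
Terminal values V(4,·): V(4,0)=0.0000, V(4,1)=0.0000, V(4,2)=26.4777, V(4,3)=73.4230, V(4,4)=138.4241
(3,0): S=81.6229. Δ = (V_up−V_dn)/(S_up−S_dn) = (0.0000−0.0000)/(88.1528−63.6659) = 0.0000. V = [p*·0.0000 + (1−p*)·0.0000]/1.03 = 0.0000. B = V − Δ·S = 0.0000.
(3,1): S=113.0164. Δ = (V_up−V_dn)/(S_up−S_dn) = (26.4777−0.0000)/(122.0577−88.1528) = 0.7809. V = [p*·26.4777 + (1−p*)·0.0000]/1.03 = 21.4221. B = V − Δ·S = -66.8369.
(3,2): S=156.4842. Δ = (V_up−V_dn)/(S_up−S_dn) = (73.4230−26.4777)/(169.0030−122.0577) = 1.0000. V = [p*·73.4230 + (1−p*)·26.4777]/1.03 = 63.6881. B = V − Δ·S = -92.7961.
(3,3): S=216.6705. Δ = (V_up−V_dn)/(S_up−S_dn) = (138.4241−73.4230)/(234.0041−169.0030) = 1.0000. V = [p*·138.4241 + (1−p*)·73.4230]/1.03 = 123.8743. B = V − Δ·S = -92.7961.
(2,0): S=104.6448. Δ = (V_up−V_dn)/(S_up−S_dn) = (21.4221−0.0000)/(113.0164−81.6229) = 0.6824. V = [p*·21.4221 + (1−p*)·0.0000]/1.03 = 17.3318. B = V − Δ·S = -54.0752.
(2,1): S=144.8928. Δ = (V_up−V_dn)/(S_up−S_dn) = (63.6881−21.4221)/(156.4842−113.0164) = 0.9724. V = [p*·63.6881 + (1−p*)·21.4221]/1.03 = 54.9940. B = V − Δ·S = -85.8928.
(2,2): S=200.6208. Δ = (V_up−V_dn)/(S_up−S_dn) = (123.8743−63.6881)/(216.6705−156.4842) = 1.0000. V = [p*·123.8743 + (1−p*)·63.6881]/1.03 = 110.5275. B = V − Δ·S = -90.0933.
(1,0): S=134.1600. Δ = (V_up−V_dn)/(S_up−S_dn) = (54.9940−17.3318)/(144.8928−104.6448) = 0.9358. V = [p*·54.9940 + (1−p*)·17.3318]/1.03 = 47.2980. B = V − Δ·S = -78.2426.
(1,1): S=185.7600. Δ = (V_up−V_dn)/(S_up−S_dn) = (110.5275−54.9940)/(200.6208−144.8928) = 0.9965. V = [p*·110.5275 + (1−p*)·54.9940]/1.03 = 98.3222. B = V − Δ·S = -86.7895.
(0,0): S=172.0000. Δ = (V_up−V_dn)/(S_up−S_dn) = (98.3222−47.2980)/(185.7600−134.1600) = 0.9888. V = [p*·98.3222 + (1−p*)·47.2980]/1.03 = 87.2021. B = V − Δ·S = -82.8787.
The time-0 hedge costs 87.2021, which is the no-arbitrage price.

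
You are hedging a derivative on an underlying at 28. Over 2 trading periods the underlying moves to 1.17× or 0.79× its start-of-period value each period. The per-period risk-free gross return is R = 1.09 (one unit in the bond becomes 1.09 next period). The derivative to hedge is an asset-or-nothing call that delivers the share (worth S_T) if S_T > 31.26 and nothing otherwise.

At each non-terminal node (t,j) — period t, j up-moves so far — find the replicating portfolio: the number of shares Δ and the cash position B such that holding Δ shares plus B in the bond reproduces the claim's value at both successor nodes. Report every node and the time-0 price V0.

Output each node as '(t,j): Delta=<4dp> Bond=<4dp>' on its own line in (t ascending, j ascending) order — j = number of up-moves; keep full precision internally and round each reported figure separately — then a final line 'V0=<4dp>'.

Under the risk-neutral measure, an up-move has probability p* = (R−d)/(u−d) = 0.7895 and values discount at R = 1.09.
Terminal payoffs: V(2,0)=0.0000, V(2,1)=0.0000, V(2,2)=38.3292
Node (1,0) S=22.1200: V=(p*·0.0000+(1−p*)·0.0000)/1.09=0.0000; Δ=(0.0000−0.0000)/(25.8804−17.4748)=0.0000; B=V−Δ·S=0.0000
Node (1,1) S=32.7600: V=(p*·38.3292+(1−p*)·0.0000)/1.09=27.7614; Δ=(38.3292−0.0000)/(38.3292−25.8804)=3.0789; B=V−Δ·S=-73.1049
Node (0,0) S=28.0000: V=(p*·27.7614+(1−p*)·0.0000)/1.09=20.1072; Δ=(27.7614−0.0000)/(32.7600−22.1200)=2.6092; B=V−Δ·S=-52.9490
Self-financing check: at every node Δ·S+B equals the discounted successor values.

(0,0): Delta=2.6092 Bond=-52.9490
(1,0): Delta=0.0000 Bond=0.0000
(1,1): Delta=3.0789 Bond=-73.1049
V0=20.1072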